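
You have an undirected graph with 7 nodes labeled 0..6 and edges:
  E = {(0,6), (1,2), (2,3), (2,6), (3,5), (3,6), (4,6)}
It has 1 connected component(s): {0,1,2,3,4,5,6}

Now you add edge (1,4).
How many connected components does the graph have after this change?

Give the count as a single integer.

Initial component count: 1
Add (1,4): endpoints already in same component. Count unchanged: 1.
New component count: 1

Answer: 1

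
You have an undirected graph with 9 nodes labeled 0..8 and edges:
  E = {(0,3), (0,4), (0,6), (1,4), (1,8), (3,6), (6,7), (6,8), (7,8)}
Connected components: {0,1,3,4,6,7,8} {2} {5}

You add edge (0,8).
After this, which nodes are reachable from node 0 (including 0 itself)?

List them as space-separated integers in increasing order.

Before: nodes reachable from 0: {0,1,3,4,6,7,8}
Adding (0,8): both endpoints already in same component. Reachability from 0 unchanged.
After: nodes reachable from 0: {0,1,3,4,6,7,8}

Answer: 0 1 3 4 6 7 8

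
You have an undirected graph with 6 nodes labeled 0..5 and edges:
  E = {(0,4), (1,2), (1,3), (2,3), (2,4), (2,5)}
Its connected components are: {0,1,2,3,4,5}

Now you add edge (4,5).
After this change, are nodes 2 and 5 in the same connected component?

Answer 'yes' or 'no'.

Answer: yes

Derivation:
Initial components: {0,1,2,3,4,5}
Adding edge (4,5): both already in same component {0,1,2,3,4,5}. No change.
New components: {0,1,2,3,4,5}
Are 2 and 5 in the same component? yes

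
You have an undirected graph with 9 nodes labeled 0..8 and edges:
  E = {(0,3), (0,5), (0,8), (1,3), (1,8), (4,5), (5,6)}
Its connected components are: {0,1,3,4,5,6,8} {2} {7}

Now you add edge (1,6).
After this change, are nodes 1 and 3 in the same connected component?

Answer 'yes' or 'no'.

Answer: yes

Derivation:
Initial components: {0,1,3,4,5,6,8} {2} {7}
Adding edge (1,6): both already in same component {0,1,3,4,5,6,8}. No change.
New components: {0,1,3,4,5,6,8} {2} {7}
Are 1 and 3 in the same component? yes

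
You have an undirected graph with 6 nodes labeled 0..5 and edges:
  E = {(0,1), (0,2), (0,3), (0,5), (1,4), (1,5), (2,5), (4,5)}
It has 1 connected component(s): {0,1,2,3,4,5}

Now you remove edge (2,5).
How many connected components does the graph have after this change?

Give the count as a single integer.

Answer: 1

Derivation:
Initial component count: 1
Remove (2,5): not a bridge. Count unchanged: 1.
  After removal, components: {0,1,2,3,4,5}
New component count: 1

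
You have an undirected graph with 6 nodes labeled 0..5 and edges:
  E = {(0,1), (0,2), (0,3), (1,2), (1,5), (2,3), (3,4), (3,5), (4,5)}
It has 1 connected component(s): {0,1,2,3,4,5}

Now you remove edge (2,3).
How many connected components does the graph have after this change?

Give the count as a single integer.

Initial component count: 1
Remove (2,3): not a bridge. Count unchanged: 1.
  After removal, components: {0,1,2,3,4,5}
New component count: 1

Answer: 1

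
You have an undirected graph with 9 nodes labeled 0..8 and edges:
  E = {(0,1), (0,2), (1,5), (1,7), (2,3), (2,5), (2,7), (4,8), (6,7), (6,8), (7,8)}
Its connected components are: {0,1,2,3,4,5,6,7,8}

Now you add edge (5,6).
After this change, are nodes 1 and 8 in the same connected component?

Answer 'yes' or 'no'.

Answer: yes

Derivation:
Initial components: {0,1,2,3,4,5,6,7,8}
Adding edge (5,6): both already in same component {0,1,2,3,4,5,6,7,8}. No change.
New components: {0,1,2,3,4,5,6,7,8}
Are 1 and 8 in the same component? yes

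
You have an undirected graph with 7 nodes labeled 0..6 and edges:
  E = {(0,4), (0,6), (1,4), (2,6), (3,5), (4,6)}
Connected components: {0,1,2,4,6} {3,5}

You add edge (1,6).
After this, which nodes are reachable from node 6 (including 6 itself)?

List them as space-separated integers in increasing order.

Answer: 0 1 2 4 6

Derivation:
Before: nodes reachable from 6: {0,1,2,4,6}
Adding (1,6): both endpoints already in same component. Reachability from 6 unchanged.
After: nodes reachable from 6: {0,1,2,4,6}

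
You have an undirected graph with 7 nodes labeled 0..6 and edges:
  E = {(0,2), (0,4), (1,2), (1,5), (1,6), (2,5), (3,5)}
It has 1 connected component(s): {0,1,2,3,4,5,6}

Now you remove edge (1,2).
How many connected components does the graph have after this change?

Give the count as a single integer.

Initial component count: 1
Remove (1,2): not a bridge. Count unchanged: 1.
  After removal, components: {0,1,2,3,4,5,6}
New component count: 1

Answer: 1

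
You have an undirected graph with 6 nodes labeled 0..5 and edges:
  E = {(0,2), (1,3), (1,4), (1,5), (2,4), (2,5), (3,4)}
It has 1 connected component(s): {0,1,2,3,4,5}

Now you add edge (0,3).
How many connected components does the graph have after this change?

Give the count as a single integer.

Initial component count: 1
Add (0,3): endpoints already in same component. Count unchanged: 1.
New component count: 1

Answer: 1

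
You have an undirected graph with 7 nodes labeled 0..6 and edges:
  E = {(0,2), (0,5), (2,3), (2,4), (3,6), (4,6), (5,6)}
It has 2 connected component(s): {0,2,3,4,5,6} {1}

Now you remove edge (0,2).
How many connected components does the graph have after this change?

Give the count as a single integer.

Answer: 2

Derivation:
Initial component count: 2
Remove (0,2): not a bridge. Count unchanged: 2.
  After removal, components: {0,2,3,4,5,6} {1}
New component count: 2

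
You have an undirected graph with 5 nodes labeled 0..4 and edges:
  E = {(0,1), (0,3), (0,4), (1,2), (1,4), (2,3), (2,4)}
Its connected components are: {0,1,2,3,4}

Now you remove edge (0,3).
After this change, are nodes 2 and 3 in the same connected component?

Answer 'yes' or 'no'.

Answer: yes

Derivation:
Initial components: {0,1,2,3,4}
Removing edge (0,3): not a bridge — component count unchanged at 1.
New components: {0,1,2,3,4}
Are 2 and 3 in the same component? yes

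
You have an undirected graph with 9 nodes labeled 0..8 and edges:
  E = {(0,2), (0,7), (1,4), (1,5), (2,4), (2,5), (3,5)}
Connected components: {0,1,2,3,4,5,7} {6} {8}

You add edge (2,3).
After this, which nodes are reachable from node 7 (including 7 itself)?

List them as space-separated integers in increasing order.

Answer: 0 1 2 3 4 5 7

Derivation:
Before: nodes reachable from 7: {0,1,2,3,4,5,7}
Adding (2,3): both endpoints already in same component. Reachability from 7 unchanged.
After: nodes reachable from 7: {0,1,2,3,4,5,7}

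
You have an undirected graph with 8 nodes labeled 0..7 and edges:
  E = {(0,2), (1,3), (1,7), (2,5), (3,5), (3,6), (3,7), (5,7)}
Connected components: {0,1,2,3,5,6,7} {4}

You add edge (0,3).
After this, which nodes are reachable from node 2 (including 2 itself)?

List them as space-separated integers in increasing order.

Before: nodes reachable from 2: {0,1,2,3,5,6,7}
Adding (0,3): both endpoints already in same component. Reachability from 2 unchanged.
After: nodes reachable from 2: {0,1,2,3,5,6,7}

Answer: 0 1 2 3 5 6 7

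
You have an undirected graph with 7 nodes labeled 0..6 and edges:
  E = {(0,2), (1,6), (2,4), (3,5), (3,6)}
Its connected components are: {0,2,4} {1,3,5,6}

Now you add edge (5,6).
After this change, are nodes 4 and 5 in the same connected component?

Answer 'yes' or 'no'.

Initial components: {0,2,4} {1,3,5,6}
Adding edge (5,6): both already in same component {1,3,5,6}. No change.
New components: {0,2,4} {1,3,5,6}
Are 4 and 5 in the same component? no

Answer: no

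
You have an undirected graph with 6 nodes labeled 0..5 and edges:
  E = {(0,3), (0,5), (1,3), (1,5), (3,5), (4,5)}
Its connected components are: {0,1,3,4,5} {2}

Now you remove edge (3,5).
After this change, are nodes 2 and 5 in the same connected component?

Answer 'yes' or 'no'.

Initial components: {0,1,3,4,5} {2}
Removing edge (3,5): not a bridge — component count unchanged at 2.
New components: {0,1,3,4,5} {2}
Are 2 and 5 in the same component? no

Answer: no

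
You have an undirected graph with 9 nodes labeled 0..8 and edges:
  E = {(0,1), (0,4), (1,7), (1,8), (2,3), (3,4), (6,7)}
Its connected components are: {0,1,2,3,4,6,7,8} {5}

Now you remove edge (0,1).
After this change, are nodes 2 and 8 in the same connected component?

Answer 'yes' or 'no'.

Answer: no

Derivation:
Initial components: {0,1,2,3,4,6,7,8} {5}
Removing edge (0,1): it was a bridge — component count 2 -> 3.
New components: {0,2,3,4} {1,6,7,8} {5}
Are 2 and 8 in the same component? no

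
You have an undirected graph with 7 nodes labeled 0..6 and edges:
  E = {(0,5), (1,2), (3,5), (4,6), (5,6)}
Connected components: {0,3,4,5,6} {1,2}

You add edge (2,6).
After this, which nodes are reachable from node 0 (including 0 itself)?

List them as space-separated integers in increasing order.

Answer: 0 1 2 3 4 5 6

Derivation:
Before: nodes reachable from 0: {0,3,4,5,6}
Adding (2,6): merges 0's component with another. Reachability grows.
After: nodes reachable from 0: {0,1,2,3,4,5,6}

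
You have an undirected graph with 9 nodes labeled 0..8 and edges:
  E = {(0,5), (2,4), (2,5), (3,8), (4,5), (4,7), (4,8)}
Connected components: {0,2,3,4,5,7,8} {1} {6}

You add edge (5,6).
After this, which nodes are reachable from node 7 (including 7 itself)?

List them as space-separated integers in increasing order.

Answer: 0 2 3 4 5 6 7 8

Derivation:
Before: nodes reachable from 7: {0,2,3,4,5,7,8}
Adding (5,6): merges 7's component with another. Reachability grows.
After: nodes reachable from 7: {0,2,3,4,5,6,7,8}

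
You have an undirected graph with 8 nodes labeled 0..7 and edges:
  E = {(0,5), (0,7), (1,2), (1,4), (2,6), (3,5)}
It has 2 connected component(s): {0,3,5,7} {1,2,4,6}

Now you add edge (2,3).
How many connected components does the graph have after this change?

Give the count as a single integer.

Initial component count: 2
Add (2,3): merges two components. Count decreases: 2 -> 1.
New component count: 1

Answer: 1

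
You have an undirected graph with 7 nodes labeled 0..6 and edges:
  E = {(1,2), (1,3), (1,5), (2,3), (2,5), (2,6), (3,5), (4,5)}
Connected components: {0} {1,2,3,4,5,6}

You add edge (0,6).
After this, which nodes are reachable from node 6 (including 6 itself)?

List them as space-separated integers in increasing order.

Answer: 0 1 2 3 4 5 6

Derivation:
Before: nodes reachable from 6: {1,2,3,4,5,6}
Adding (0,6): merges 6's component with another. Reachability grows.
After: nodes reachable from 6: {0,1,2,3,4,5,6}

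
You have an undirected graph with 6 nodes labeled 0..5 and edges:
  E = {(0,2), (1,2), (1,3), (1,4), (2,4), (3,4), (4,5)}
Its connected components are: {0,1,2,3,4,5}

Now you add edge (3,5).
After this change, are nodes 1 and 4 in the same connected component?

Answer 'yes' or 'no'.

Answer: yes

Derivation:
Initial components: {0,1,2,3,4,5}
Adding edge (3,5): both already in same component {0,1,2,3,4,5}. No change.
New components: {0,1,2,3,4,5}
Are 1 and 4 in the same component? yes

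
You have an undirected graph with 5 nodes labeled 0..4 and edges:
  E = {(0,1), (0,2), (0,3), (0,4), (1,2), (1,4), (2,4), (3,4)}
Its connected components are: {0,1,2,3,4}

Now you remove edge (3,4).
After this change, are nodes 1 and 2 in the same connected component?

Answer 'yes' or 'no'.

Answer: yes

Derivation:
Initial components: {0,1,2,3,4}
Removing edge (3,4): not a bridge — component count unchanged at 1.
New components: {0,1,2,3,4}
Are 1 and 2 in the same component? yes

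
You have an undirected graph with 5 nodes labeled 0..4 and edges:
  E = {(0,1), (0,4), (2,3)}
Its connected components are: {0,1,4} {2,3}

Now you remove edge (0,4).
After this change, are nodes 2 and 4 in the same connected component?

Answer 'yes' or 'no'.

Initial components: {0,1,4} {2,3}
Removing edge (0,4): it was a bridge — component count 2 -> 3.
New components: {0,1} {2,3} {4}
Are 2 and 4 in the same component? no

Answer: no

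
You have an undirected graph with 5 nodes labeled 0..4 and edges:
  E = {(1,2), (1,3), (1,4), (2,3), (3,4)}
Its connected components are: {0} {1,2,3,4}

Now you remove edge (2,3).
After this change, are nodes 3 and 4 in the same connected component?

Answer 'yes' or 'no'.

Initial components: {0} {1,2,3,4}
Removing edge (2,3): not a bridge — component count unchanged at 2.
New components: {0} {1,2,3,4}
Are 3 and 4 in the same component? yes

Answer: yes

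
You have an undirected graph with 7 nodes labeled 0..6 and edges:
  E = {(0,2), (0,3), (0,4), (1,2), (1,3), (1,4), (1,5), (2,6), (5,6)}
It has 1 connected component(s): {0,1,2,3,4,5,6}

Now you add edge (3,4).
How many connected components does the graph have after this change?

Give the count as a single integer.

Initial component count: 1
Add (3,4): endpoints already in same component. Count unchanged: 1.
New component count: 1

Answer: 1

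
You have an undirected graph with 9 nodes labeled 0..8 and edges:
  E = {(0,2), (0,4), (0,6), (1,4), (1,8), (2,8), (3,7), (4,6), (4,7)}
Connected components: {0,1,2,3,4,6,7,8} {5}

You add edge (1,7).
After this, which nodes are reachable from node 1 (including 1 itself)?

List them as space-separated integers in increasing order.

Answer: 0 1 2 3 4 6 7 8

Derivation:
Before: nodes reachable from 1: {0,1,2,3,4,6,7,8}
Adding (1,7): both endpoints already in same component. Reachability from 1 unchanged.
After: nodes reachable from 1: {0,1,2,3,4,6,7,8}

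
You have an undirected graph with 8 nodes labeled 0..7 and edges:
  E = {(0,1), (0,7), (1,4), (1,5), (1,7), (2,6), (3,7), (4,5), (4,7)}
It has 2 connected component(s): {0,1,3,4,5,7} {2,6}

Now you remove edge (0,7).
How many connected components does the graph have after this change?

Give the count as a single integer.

Answer: 2

Derivation:
Initial component count: 2
Remove (0,7): not a bridge. Count unchanged: 2.
  After removal, components: {0,1,3,4,5,7} {2,6}
New component count: 2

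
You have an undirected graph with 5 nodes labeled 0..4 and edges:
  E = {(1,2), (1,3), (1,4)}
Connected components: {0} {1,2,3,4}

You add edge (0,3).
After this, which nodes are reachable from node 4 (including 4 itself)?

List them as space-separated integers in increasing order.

Answer: 0 1 2 3 4

Derivation:
Before: nodes reachable from 4: {1,2,3,4}
Adding (0,3): merges 4's component with another. Reachability grows.
After: nodes reachable from 4: {0,1,2,3,4}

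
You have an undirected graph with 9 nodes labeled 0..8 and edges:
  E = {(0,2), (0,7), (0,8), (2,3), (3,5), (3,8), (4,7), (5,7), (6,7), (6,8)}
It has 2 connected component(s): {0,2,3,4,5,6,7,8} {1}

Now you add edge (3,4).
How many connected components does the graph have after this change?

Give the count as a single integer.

Initial component count: 2
Add (3,4): endpoints already in same component. Count unchanged: 2.
New component count: 2

Answer: 2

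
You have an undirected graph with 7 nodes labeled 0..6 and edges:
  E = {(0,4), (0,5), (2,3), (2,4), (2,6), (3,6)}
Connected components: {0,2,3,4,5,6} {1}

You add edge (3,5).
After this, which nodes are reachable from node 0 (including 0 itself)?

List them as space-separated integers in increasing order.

Before: nodes reachable from 0: {0,2,3,4,5,6}
Adding (3,5): both endpoints already in same component. Reachability from 0 unchanged.
After: nodes reachable from 0: {0,2,3,4,5,6}

Answer: 0 2 3 4 5 6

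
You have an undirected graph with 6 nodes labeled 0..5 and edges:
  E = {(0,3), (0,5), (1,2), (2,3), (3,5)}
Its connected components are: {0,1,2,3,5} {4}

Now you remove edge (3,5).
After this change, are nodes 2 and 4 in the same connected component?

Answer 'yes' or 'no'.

Initial components: {0,1,2,3,5} {4}
Removing edge (3,5): not a bridge — component count unchanged at 2.
New components: {0,1,2,3,5} {4}
Are 2 and 4 in the same component? no

Answer: no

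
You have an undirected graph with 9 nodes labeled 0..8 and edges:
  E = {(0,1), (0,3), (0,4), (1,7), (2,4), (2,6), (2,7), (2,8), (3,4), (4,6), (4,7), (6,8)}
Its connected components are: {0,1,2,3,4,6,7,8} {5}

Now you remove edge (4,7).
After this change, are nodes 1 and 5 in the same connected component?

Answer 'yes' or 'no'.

Initial components: {0,1,2,3,4,6,7,8} {5}
Removing edge (4,7): not a bridge — component count unchanged at 2.
New components: {0,1,2,3,4,6,7,8} {5}
Are 1 and 5 in the same component? no

Answer: no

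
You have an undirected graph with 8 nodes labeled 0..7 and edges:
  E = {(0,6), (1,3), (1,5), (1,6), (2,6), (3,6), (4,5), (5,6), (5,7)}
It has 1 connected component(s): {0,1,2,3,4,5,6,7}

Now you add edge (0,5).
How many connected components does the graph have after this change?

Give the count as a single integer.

Initial component count: 1
Add (0,5): endpoints already in same component. Count unchanged: 1.
New component count: 1

Answer: 1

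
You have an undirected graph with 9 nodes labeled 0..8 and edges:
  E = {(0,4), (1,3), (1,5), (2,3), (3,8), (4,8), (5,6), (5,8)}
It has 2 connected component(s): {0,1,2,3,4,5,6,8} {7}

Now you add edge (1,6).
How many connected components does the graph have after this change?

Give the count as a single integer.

Answer: 2

Derivation:
Initial component count: 2
Add (1,6): endpoints already in same component. Count unchanged: 2.
New component count: 2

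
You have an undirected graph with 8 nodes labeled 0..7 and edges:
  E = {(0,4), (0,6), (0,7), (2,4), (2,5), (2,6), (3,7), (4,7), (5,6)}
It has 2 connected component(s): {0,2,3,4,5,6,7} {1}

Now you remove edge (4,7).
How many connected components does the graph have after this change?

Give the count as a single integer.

Answer: 2

Derivation:
Initial component count: 2
Remove (4,7): not a bridge. Count unchanged: 2.
  After removal, components: {0,2,3,4,5,6,7} {1}
New component count: 2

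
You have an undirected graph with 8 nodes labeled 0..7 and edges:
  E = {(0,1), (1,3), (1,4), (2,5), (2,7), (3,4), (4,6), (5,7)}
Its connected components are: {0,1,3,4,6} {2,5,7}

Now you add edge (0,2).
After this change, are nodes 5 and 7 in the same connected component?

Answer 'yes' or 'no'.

Initial components: {0,1,3,4,6} {2,5,7}
Adding edge (0,2): merges {0,1,3,4,6} and {2,5,7}.
New components: {0,1,2,3,4,5,6,7}
Are 5 and 7 in the same component? yes

Answer: yes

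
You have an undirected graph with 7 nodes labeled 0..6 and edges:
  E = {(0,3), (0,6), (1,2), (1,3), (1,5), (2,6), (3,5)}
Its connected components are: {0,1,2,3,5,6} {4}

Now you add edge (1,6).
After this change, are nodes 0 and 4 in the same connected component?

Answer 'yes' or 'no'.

Answer: no

Derivation:
Initial components: {0,1,2,3,5,6} {4}
Adding edge (1,6): both already in same component {0,1,2,3,5,6}. No change.
New components: {0,1,2,3,5,6} {4}
Are 0 and 4 in the same component? no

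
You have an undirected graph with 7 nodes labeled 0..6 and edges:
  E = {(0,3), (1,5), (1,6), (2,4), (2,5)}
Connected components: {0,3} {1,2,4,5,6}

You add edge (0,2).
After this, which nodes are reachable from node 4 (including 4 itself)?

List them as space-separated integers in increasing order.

Before: nodes reachable from 4: {1,2,4,5,6}
Adding (0,2): merges 4's component with another. Reachability grows.
After: nodes reachable from 4: {0,1,2,3,4,5,6}

Answer: 0 1 2 3 4 5 6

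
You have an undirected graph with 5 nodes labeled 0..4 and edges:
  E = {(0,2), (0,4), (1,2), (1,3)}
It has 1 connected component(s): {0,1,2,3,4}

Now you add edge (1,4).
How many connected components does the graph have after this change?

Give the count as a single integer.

Answer: 1

Derivation:
Initial component count: 1
Add (1,4): endpoints already in same component. Count unchanged: 1.
New component count: 1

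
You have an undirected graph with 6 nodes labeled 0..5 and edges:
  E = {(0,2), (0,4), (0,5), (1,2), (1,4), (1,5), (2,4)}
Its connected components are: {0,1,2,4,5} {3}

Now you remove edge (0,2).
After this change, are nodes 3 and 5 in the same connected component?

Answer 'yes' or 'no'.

Answer: no

Derivation:
Initial components: {0,1,2,4,5} {3}
Removing edge (0,2): not a bridge — component count unchanged at 2.
New components: {0,1,2,4,5} {3}
Are 3 and 5 in the same component? no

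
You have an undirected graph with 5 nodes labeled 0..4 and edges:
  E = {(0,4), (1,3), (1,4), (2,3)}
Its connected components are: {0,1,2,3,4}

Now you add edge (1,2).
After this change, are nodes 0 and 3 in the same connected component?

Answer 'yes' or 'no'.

Answer: yes

Derivation:
Initial components: {0,1,2,3,4}
Adding edge (1,2): both already in same component {0,1,2,3,4}. No change.
New components: {0,1,2,3,4}
Are 0 and 3 in the same component? yes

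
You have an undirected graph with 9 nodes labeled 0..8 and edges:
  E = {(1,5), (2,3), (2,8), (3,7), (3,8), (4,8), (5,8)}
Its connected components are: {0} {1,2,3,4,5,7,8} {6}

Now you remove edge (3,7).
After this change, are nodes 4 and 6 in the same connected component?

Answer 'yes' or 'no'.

Initial components: {0} {1,2,3,4,5,7,8} {6}
Removing edge (3,7): it was a bridge — component count 3 -> 4.
New components: {0} {1,2,3,4,5,8} {6} {7}
Are 4 and 6 in the same component? no

Answer: no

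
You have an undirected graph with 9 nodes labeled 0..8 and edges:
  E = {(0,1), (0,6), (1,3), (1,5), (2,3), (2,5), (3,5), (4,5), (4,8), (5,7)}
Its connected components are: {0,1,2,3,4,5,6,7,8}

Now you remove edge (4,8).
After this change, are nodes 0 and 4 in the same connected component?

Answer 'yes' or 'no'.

Answer: yes

Derivation:
Initial components: {0,1,2,3,4,5,6,7,8}
Removing edge (4,8): it was a bridge — component count 1 -> 2.
New components: {0,1,2,3,4,5,6,7} {8}
Are 0 and 4 in the same component? yes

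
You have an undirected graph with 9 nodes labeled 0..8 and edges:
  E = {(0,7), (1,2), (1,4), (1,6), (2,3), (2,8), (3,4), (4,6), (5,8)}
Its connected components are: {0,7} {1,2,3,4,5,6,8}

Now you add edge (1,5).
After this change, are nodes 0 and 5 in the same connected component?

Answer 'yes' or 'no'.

Answer: no

Derivation:
Initial components: {0,7} {1,2,3,4,5,6,8}
Adding edge (1,5): both already in same component {1,2,3,4,5,6,8}. No change.
New components: {0,7} {1,2,3,4,5,6,8}
Are 0 and 5 in the same component? no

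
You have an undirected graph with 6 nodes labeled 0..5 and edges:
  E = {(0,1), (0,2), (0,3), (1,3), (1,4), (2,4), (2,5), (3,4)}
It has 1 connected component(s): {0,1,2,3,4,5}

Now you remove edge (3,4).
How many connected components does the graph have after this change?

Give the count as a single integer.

Answer: 1

Derivation:
Initial component count: 1
Remove (3,4): not a bridge. Count unchanged: 1.
  After removal, components: {0,1,2,3,4,5}
New component count: 1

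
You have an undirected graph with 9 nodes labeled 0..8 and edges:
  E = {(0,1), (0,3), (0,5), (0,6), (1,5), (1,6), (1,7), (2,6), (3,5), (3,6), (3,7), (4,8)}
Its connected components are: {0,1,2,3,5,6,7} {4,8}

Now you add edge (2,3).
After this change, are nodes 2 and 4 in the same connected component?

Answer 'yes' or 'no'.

Answer: no

Derivation:
Initial components: {0,1,2,3,5,6,7} {4,8}
Adding edge (2,3): both already in same component {0,1,2,3,5,6,7}. No change.
New components: {0,1,2,3,5,6,7} {4,8}
Are 2 and 4 in the same component? no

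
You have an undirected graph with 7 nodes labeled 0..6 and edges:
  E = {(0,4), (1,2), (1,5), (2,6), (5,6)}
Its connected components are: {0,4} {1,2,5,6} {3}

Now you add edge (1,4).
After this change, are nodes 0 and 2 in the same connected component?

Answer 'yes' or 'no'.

Initial components: {0,4} {1,2,5,6} {3}
Adding edge (1,4): merges {1,2,5,6} and {0,4}.
New components: {0,1,2,4,5,6} {3}
Are 0 and 2 in the same component? yes

Answer: yes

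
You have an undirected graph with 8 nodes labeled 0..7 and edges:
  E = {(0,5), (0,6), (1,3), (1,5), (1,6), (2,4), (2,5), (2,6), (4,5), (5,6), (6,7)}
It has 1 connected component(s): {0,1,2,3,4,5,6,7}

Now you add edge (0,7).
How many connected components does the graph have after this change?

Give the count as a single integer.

Answer: 1

Derivation:
Initial component count: 1
Add (0,7): endpoints already in same component. Count unchanged: 1.
New component count: 1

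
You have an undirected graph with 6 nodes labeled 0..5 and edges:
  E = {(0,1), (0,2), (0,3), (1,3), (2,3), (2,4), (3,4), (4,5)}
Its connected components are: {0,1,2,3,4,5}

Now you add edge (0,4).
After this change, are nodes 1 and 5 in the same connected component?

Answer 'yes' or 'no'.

Initial components: {0,1,2,3,4,5}
Adding edge (0,4): both already in same component {0,1,2,3,4,5}. No change.
New components: {0,1,2,3,4,5}
Are 1 and 5 in the same component? yes

Answer: yes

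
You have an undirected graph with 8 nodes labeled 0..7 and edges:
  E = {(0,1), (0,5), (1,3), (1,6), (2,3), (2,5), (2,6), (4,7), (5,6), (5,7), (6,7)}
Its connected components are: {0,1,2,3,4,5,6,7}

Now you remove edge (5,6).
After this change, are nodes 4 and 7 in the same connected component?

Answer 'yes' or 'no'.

Answer: yes

Derivation:
Initial components: {0,1,2,3,4,5,6,7}
Removing edge (5,6): not a bridge — component count unchanged at 1.
New components: {0,1,2,3,4,5,6,7}
Are 4 and 7 in the same component? yes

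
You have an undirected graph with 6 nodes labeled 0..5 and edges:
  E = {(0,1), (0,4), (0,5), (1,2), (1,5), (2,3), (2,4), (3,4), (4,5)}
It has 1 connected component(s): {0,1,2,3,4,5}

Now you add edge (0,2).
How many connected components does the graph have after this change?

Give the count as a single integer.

Initial component count: 1
Add (0,2): endpoints already in same component. Count unchanged: 1.
New component count: 1

Answer: 1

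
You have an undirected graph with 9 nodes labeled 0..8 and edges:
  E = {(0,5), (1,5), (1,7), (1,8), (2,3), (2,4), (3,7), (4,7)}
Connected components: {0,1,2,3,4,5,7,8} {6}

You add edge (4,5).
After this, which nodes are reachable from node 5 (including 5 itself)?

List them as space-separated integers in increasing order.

Answer: 0 1 2 3 4 5 7 8

Derivation:
Before: nodes reachable from 5: {0,1,2,3,4,5,7,8}
Adding (4,5): both endpoints already in same component. Reachability from 5 unchanged.
After: nodes reachable from 5: {0,1,2,3,4,5,7,8}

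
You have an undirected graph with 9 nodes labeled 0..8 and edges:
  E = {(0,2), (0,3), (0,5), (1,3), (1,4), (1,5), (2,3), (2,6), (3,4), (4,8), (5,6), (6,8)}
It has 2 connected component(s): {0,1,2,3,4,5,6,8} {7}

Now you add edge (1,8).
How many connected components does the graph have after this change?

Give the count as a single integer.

Initial component count: 2
Add (1,8): endpoints already in same component. Count unchanged: 2.
New component count: 2

Answer: 2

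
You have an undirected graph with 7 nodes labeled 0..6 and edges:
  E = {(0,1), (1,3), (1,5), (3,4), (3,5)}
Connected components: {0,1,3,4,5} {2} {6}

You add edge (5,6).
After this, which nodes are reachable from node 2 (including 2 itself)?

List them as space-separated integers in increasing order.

Answer: 2

Derivation:
Before: nodes reachable from 2: {2}
Adding (5,6): merges two components, but neither contains 2. Reachability from 2 unchanged.
After: nodes reachable from 2: {2}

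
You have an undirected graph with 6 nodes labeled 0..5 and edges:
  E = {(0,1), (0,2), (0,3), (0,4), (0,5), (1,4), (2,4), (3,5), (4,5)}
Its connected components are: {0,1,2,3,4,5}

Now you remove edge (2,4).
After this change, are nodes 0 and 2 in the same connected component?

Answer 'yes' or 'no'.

Initial components: {0,1,2,3,4,5}
Removing edge (2,4): not a bridge — component count unchanged at 1.
New components: {0,1,2,3,4,5}
Are 0 and 2 in the same component? yes

Answer: yes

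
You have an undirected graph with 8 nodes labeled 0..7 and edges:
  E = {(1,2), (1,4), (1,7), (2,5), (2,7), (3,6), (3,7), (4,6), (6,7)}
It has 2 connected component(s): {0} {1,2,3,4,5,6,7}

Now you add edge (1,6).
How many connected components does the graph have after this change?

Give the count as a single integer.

Initial component count: 2
Add (1,6): endpoints already in same component. Count unchanged: 2.
New component count: 2

Answer: 2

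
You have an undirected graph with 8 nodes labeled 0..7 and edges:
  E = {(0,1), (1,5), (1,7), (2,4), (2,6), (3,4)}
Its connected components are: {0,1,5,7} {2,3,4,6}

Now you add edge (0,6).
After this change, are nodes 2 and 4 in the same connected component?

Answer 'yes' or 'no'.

Initial components: {0,1,5,7} {2,3,4,6}
Adding edge (0,6): merges {0,1,5,7} and {2,3,4,6}.
New components: {0,1,2,3,4,5,6,7}
Are 2 and 4 in the same component? yes

Answer: yes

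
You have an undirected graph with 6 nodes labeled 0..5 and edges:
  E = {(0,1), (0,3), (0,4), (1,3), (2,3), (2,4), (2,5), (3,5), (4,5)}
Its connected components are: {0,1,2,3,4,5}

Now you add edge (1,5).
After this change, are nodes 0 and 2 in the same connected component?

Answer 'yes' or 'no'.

Initial components: {0,1,2,3,4,5}
Adding edge (1,5): both already in same component {0,1,2,3,4,5}. No change.
New components: {0,1,2,3,4,5}
Are 0 and 2 in the same component? yes

Answer: yes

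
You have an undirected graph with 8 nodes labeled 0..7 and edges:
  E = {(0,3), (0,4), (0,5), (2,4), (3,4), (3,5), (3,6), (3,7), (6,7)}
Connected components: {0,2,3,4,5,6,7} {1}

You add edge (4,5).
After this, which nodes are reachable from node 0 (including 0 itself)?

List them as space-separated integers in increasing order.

Before: nodes reachable from 0: {0,2,3,4,5,6,7}
Adding (4,5): both endpoints already in same component. Reachability from 0 unchanged.
After: nodes reachable from 0: {0,2,3,4,5,6,7}

Answer: 0 2 3 4 5 6 7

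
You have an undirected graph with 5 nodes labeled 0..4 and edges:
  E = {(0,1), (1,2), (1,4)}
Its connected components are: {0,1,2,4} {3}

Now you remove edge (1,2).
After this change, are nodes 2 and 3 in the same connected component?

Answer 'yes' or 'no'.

Initial components: {0,1,2,4} {3}
Removing edge (1,2): it was a bridge — component count 2 -> 3.
New components: {0,1,4} {2} {3}
Are 2 and 3 in the same component? no

Answer: no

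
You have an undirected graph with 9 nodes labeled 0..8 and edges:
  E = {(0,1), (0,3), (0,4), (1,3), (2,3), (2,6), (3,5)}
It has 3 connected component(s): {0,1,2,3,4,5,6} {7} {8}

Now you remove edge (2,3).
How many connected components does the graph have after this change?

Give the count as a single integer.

Initial component count: 3
Remove (2,3): it was a bridge. Count increases: 3 -> 4.
  After removal, components: {0,1,3,4,5} {2,6} {7} {8}
New component count: 4

Answer: 4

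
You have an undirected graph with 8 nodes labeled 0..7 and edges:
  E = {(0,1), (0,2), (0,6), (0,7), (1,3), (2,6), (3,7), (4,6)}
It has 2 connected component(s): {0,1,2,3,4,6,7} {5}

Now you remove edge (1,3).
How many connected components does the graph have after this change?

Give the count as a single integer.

Initial component count: 2
Remove (1,3): not a bridge. Count unchanged: 2.
  After removal, components: {0,1,2,3,4,6,7} {5}
New component count: 2

Answer: 2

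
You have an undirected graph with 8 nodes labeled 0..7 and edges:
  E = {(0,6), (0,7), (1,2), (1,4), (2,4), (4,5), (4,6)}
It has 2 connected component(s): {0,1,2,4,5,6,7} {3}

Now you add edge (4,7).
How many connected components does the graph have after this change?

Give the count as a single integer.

Answer: 2

Derivation:
Initial component count: 2
Add (4,7): endpoints already in same component. Count unchanged: 2.
New component count: 2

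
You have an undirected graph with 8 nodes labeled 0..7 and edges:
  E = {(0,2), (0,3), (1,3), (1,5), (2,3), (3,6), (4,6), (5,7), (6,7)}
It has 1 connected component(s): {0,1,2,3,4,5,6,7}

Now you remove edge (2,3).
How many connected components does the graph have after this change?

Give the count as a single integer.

Initial component count: 1
Remove (2,3): not a bridge. Count unchanged: 1.
  After removal, components: {0,1,2,3,4,5,6,7}
New component count: 1

Answer: 1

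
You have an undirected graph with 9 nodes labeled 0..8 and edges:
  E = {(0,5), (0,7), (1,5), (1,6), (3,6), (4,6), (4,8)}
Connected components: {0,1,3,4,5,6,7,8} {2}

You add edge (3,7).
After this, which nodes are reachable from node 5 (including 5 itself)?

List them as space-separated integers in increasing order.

Before: nodes reachable from 5: {0,1,3,4,5,6,7,8}
Adding (3,7): both endpoints already in same component. Reachability from 5 unchanged.
After: nodes reachable from 5: {0,1,3,4,5,6,7,8}

Answer: 0 1 3 4 5 6 7 8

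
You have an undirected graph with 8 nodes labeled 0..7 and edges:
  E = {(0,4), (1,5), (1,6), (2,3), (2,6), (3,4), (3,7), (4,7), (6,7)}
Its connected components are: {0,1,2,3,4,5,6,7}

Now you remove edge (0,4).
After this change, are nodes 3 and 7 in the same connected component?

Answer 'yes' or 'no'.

Answer: yes

Derivation:
Initial components: {0,1,2,3,4,5,6,7}
Removing edge (0,4): it was a bridge — component count 1 -> 2.
New components: {0} {1,2,3,4,5,6,7}
Are 3 and 7 in the same component? yes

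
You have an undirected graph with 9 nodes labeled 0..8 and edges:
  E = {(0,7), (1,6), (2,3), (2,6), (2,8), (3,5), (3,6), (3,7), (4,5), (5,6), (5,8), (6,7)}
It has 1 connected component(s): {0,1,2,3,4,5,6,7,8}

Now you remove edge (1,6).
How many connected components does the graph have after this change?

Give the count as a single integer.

Answer: 2

Derivation:
Initial component count: 1
Remove (1,6): it was a bridge. Count increases: 1 -> 2.
  After removal, components: {0,2,3,4,5,6,7,8} {1}
New component count: 2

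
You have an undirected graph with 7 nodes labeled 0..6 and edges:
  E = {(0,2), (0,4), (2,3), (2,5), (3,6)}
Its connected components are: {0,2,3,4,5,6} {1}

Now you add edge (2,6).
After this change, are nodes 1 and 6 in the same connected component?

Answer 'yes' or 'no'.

Initial components: {0,2,3,4,5,6} {1}
Adding edge (2,6): both already in same component {0,2,3,4,5,6}. No change.
New components: {0,2,3,4,5,6} {1}
Are 1 and 6 in the same component? no

Answer: no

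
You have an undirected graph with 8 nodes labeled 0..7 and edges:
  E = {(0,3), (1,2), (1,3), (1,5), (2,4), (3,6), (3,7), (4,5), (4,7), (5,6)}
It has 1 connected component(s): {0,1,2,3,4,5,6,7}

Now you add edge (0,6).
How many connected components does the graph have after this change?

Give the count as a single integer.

Initial component count: 1
Add (0,6): endpoints already in same component. Count unchanged: 1.
New component count: 1

Answer: 1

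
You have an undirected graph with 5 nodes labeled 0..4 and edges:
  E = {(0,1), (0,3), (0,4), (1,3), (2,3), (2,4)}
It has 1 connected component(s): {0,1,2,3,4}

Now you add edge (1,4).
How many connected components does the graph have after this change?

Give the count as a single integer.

Answer: 1

Derivation:
Initial component count: 1
Add (1,4): endpoints already in same component. Count unchanged: 1.
New component count: 1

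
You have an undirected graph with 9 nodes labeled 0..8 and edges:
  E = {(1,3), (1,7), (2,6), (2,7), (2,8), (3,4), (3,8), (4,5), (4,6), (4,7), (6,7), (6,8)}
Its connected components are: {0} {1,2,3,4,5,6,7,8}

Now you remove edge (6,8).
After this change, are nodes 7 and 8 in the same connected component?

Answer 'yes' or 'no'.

Answer: yes

Derivation:
Initial components: {0} {1,2,3,4,5,6,7,8}
Removing edge (6,8): not a bridge — component count unchanged at 2.
New components: {0} {1,2,3,4,5,6,7,8}
Are 7 and 8 in the same component? yes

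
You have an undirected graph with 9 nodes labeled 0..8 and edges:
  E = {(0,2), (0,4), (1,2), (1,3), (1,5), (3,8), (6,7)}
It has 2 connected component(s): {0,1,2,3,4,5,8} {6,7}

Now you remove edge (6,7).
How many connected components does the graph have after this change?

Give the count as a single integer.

Answer: 3

Derivation:
Initial component count: 2
Remove (6,7): it was a bridge. Count increases: 2 -> 3.
  After removal, components: {0,1,2,3,4,5,8} {6} {7}
New component count: 3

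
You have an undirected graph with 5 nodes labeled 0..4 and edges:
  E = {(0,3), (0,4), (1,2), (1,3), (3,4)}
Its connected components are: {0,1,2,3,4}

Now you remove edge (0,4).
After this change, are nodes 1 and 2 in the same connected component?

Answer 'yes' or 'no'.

Answer: yes

Derivation:
Initial components: {0,1,2,3,4}
Removing edge (0,4): not a bridge — component count unchanged at 1.
New components: {0,1,2,3,4}
Are 1 and 2 in the same component? yes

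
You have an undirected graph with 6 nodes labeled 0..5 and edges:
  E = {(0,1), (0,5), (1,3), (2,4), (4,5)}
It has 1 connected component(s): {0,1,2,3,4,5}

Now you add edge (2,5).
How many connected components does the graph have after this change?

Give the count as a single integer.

Initial component count: 1
Add (2,5): endpoints already in same component. Count unchanged: 1.
New component count: 1

Answer: 1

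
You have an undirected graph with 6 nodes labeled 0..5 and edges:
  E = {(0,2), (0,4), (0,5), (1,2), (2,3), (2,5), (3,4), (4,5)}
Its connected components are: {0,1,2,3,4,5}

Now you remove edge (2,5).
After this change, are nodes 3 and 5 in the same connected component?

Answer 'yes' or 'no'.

Answer: yes

Derivation:
Initial components: {0,1,2,3,4,5}
Removing edge (2,5): not a bridge — component count unchanged at 1.
New components: {0,1,2,3,4,5}
Are 3 and 5 in the same component? yes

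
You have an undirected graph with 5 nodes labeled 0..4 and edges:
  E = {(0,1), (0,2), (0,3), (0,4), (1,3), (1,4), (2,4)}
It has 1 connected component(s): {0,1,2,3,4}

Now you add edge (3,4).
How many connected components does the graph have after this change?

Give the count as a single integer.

Answer: 1

Derivation:
Initial component count: 1
Add (3,4): endpoints already in same component. Count unchanged: 1.
New component count: 1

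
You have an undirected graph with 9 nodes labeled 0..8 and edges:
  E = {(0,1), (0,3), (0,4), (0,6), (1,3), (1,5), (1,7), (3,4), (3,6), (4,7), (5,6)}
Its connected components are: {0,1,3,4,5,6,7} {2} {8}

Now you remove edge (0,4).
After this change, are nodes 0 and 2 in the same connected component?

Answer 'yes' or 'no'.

Initial components: {0,1,3,4,5,6,7} {2} {8}
Removing edge (0,4): not a bridge — component count unchanged at 3.
New components: {0,1,3,4,5,6,7} {2} {8}
Are 0 and 2 in the same component? no

Answer: no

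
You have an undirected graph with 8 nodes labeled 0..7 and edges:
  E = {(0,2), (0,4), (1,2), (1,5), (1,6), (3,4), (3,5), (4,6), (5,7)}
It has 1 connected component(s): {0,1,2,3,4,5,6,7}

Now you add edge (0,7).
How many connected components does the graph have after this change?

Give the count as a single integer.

Initial component count: 1
Add (0,7): endpoints already in same component. Count unchanged: 1.
New component count: 1

Answer: 1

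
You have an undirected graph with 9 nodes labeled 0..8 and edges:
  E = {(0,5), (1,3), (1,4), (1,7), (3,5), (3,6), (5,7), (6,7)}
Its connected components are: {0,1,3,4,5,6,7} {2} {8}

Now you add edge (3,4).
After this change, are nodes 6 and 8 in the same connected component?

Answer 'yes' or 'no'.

Initial components: {0,1,3,4,5,6,7} {2} {8}
Adding edge (3,4): both already in same component {0,1,3,4,5,6,7}. No change.
New components: {0,1,3,4,5,6,7} {2} {8}
Are 6 and 8 in the same component? no

Answer: no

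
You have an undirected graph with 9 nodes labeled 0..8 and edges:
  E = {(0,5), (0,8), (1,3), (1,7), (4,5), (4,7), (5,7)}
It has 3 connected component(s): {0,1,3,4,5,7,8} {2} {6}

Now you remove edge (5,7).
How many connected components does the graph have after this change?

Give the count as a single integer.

Initial component count: 3
Remove (5,7): not a bridge. Count unchanged: 3.
  After removal, components: {0,1,3,4,5,7,8} {2} {6}
New component count: 3

Answer: 3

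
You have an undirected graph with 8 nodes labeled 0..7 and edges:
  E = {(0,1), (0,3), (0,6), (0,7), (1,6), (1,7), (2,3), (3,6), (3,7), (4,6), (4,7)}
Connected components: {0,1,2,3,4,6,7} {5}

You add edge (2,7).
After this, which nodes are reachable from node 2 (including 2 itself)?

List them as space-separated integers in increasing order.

Answer: 0 1 2 3 4 6 7

Derivation:
Before: nodes reachable from 2: {0,1,2,3,4,6,7}
Adding (2,7): both endpoints already in same component. Reachability from 2 unchanged.
After: nodes reachable from 2: {0,1,2,3,4,6,7}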